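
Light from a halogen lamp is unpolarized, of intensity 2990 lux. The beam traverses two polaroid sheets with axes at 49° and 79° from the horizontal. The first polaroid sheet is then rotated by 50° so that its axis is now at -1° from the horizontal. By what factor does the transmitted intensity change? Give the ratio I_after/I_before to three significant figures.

I_new/I_old ≈ 0.0402

Before rotation:
Unpolarized light through the first polarizer → I₁ = ½ I₀, now polarized at 49°.
I₂ = I₁ cos²(79° − 49°) = 0.5 I₀ · cos²(30°) = 0.375 I₀.
After rotation:
Unpolarized light through the first polarizer → I₁ = ½ I₀, now polarized at -1°.
I₂ = I₁ cos²(79° + 1°) = 0.5 I₀ · cos²(80°) = 0.01508 I₀.
Ratio = 0.01508 / 0.375 = 0.0402.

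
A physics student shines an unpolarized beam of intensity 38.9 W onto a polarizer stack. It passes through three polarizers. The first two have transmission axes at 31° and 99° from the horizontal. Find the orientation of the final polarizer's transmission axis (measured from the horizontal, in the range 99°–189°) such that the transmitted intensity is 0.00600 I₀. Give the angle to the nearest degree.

θ ≈ 172°

Unpolarized light through the first polarizer → I₁ = ½ I₀, now polarized at 31°.
I₂ = I₁ cos²(99° − 31°) = 0.5 I₀ · cos²(68°) = 0.07017 I₀.
Need I₃/I₀ = 0.006, so cos²(θ − 99°) = 0.006 / 0.07017 = 0.08551.
θ − 99° = arccos(√0.08551) = 73.0°, giving θ ≈ 99 + 73.0 = 172.0°.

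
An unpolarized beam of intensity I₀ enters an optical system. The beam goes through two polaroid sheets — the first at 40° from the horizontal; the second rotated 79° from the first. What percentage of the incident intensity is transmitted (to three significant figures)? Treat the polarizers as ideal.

Unpolarized light through the first polarizer → I₁ = ½ I₀, now polarized at 40°.
I₂ = I₁ cos²(79°) = 0.5 · 0.03641 I₀ = 0.0182 I₀.
That is 1.82% of the incident intensity.

≈ 1.82%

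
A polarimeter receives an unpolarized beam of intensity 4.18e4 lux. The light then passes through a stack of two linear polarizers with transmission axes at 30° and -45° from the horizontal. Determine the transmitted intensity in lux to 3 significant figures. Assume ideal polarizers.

I ≈ 1400 lux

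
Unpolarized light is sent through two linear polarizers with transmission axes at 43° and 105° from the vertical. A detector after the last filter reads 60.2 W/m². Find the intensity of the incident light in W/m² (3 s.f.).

Unpolarized light through the first polarizer → I₁ = ½ I₀, now polarized at 43°.
I₂ = I₁ cos²(105° − 43°) = 0.5 I₀ · cos²(62°) = 0.1102 I₀.
So 60.2 W/m² = 0.1102 I₀, giving I₀ = 60.2/0.1102 = 546.3 W/m².

I₀ ≈ 546 W/m²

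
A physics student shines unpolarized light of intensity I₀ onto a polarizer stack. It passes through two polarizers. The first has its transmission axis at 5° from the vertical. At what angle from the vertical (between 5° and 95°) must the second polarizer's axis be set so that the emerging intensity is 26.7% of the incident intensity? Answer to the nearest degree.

Unpolarized light through the first polarizer → I₁ = ½ I₀, now polarized at 5°.
Need I₂/I₀ = 0.267, so cos²(θ − 5°) = 0.267 / 0.5 = 0.534.
θ − 5° = arccos(√0.534) = 43.1°, giving θ ≈ 5 + 43.1 = 48.1°.

θ ≈ 48°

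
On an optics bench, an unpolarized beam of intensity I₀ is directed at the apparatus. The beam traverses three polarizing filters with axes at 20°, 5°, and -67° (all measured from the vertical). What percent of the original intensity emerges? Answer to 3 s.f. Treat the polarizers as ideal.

Unpolarized light through the first polarizer → I₁ = ½ I₀, now polarized at 20°.
I₂ = I₁ cos²(5° − 20°) = 0.5 I₀ · cos²(15°) = 0.4665 I₀.
I₃ = I₂ cos²(-67° − 5°) = 0.4665 I₀ · cos²(72°) = 0.04455 I₀.
That is 4.455% of the incident intensity.

≈ 4.45%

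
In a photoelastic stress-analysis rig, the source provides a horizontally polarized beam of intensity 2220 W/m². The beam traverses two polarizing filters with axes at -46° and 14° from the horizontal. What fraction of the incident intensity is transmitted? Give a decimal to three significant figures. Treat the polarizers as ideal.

By Malus's law, I₁ = 2220 W/m² · cos²(46°) = 1071 W/m².
I₂ = I₁ · cos²(60°) = 1071 · 0.25 = 267.8 W/m².
Transmitted fraction = 0.1206.

I/I₀ ≈ 0.121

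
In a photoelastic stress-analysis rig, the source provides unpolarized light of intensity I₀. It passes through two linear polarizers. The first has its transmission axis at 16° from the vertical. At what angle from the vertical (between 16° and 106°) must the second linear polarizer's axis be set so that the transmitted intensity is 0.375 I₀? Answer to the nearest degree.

θ ≈ 46°

Unpolarized light through the first polarizer → I₁ = ½ I₀, now polarized at 16°.
Need I₂/I₀ = 0.375, so cos²(θ − 16°) = 0.375 / 0.5 = 0.75.
θ − 16° = arccos(√0.75) = 30.0°, giving θ ≈ 16 + 30.0 = 46.0°.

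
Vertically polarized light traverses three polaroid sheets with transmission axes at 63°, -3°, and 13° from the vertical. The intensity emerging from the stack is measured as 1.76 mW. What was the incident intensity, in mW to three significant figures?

I₀ ≈ 55.9 mW

By Malus's law, I₁ = I₀ cos²(63° − 0°) = I₀ cos²(63°) = 0.2061 I₀.
I₂ = I₁ cos²(-3° − 63°) = 0.2061 I₀ · cos²(66°) = 0.0341 I₀.
I₃ = I₂ cos²(13° + 3°) = 0.0341 I₀ · cos²(16°) = 0.03151 I₀.
So 1.76 mW = 0.03151 I₀, giving I₀ = 1.76/0.03151 = 55.86 mW.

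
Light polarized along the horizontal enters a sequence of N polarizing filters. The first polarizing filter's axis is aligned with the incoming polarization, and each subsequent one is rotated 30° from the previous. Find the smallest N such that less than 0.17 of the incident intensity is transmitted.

First polarizer is aligned with the polarization: full transmission.
Each further stage multiplies by cos²(30°) = 0.75.
After N polarizers: T = 0.75^(N−1). Require T < 0.17 ⇒ N−1 > ln(0.17)/ln(0.75) = 6.16, so N−1 ≥ 7 and N = 8.
Check: N=8 gives T = 0.1335 < 0.17; N=7 gives T = 0.178.

N = 8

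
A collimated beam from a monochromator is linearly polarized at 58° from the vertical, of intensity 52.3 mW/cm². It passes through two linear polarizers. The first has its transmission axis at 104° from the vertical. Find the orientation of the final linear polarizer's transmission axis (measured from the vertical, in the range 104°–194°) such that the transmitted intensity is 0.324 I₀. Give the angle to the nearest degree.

I₁ = I₀ cos²(104° − 58°) = I₀ cos²(46°) = 0.4826 I₀.
Need I₂/I₀ = 0.324, so cos²(θ − 104°) = 0.324 / 0.4826 = 0.6714.
θ − 104° = arccos(√0.6714) = 35.0°, giving θ ≈ 104 + 35.0 = 139.0°.

θ ≈ 139°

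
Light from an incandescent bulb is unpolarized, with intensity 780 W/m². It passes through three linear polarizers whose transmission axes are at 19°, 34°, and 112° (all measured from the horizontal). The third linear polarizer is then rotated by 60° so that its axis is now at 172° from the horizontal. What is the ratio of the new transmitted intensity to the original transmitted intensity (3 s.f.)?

Before rotation:
Unpolarized light through the first polarizer → I₁ = ½ I₀, now polarized at 19°.
I₂ = I₁ cos²(34° − 19°) = 0.5 I₀ · cos²(15°) = 0.4665 I₀.
I₃ = I₂ cos²(112° − 34°) = 0.4665 I₀ · cos²(78°) = 0.02017 I₀.
After rotation:
Unpolarized light through the first polarizer → I₁ = ½ I₀, now polarized at 19°.
I₂ = I₁ cos²(34° − 19°) = 0.5 I₀ · cos²(15°) = 0.4665 I₀.
Angle between axes 2 and 3: 42°. I₃ = 0.4665 I₀ · cos²(42°) = 0.2576 I₀.
Ratio = 0.2576 / 0.02017 = 12.78.

I_new/I_old ≈ 12.8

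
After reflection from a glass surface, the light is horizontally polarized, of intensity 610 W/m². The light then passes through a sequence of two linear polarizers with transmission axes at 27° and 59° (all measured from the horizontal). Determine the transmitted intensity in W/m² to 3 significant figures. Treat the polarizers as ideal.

I ≈ 348 W/m²

By Malus's law, I₁ = 610 W/m² · cos²(27°) = 484.3 W/m².
I₂ = I₁ · cos²(32°) = 484.3 · 0.7192 = 348.3 W/m².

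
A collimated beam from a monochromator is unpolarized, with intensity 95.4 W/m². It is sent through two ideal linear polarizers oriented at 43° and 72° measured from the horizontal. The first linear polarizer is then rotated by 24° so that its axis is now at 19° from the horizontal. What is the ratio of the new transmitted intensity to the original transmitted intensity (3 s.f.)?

I_new/I_old ≈ 0.473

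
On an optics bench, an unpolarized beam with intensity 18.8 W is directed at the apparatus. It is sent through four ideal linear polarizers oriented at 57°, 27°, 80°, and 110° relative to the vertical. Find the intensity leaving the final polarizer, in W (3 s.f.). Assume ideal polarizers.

I ≈ 1.92 W

Unpolarized light through the first polarizer → I₁ = 18.8 W/2 = 9.4 W, polarized at 57°.
I₂ = I₁ · cos²(30°) = 9.4 · 0.75 = 7.05 W.
I₃ = I₂ · cos²(53°) = 7.05 · 0.3622 = 2.553 W.
I₄ = I₃ · cos²(30°) = 2.553 · 0.75 = 1.915 W.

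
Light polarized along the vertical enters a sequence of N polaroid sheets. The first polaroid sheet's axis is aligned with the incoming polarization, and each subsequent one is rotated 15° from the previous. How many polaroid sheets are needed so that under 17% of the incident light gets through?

N = 27

First polarizer is aligned with the polarization: full transmission.
Each further stage multiplies by cos²(15°) = 0.933.
After N polarizers: T = 0.933^(N−1). Require T < 0.17 ⇒ N−1 > ln(0.17)/ln(0.933) = 25.56, so N−1 ≥ 26 and N = 27.
Check: N=27 gives T = 0.1648 < 0.17; N=26 gives T = 0.1767.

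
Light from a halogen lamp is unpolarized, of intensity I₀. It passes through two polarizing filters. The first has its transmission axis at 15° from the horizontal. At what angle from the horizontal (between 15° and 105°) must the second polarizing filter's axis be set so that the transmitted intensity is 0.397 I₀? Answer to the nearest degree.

Unpolarized light through the first polarizer → I₁ = ½ I₀, now polarized at 15°.
Need I₂/I₀ = 0.397, so cos²(θ − 15°) = 0.397 / 0.5 = 0.794.
θ − 15° = arccos(√0.794) = 27.0°, giving θ ≈ 15 + 27.0 = 42.0°.

θ ≈ 42°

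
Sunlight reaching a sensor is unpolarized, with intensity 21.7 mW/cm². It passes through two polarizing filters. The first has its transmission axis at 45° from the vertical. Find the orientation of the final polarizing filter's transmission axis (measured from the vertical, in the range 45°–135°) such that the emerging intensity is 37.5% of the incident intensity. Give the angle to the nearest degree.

θ ≈ 75°

Unpolarized light through the first polarizer → I₁ = ½ I₀, now polarized at 45°.
Need I₂/I₀ = 0.375, so cos²(θ − 45°) = 0.375 / 0.5 = 0.75.
θ − 45° = arccos(√0.75) = 30.0°, giving θ ≈ 45 + 30.0 = 75.0°.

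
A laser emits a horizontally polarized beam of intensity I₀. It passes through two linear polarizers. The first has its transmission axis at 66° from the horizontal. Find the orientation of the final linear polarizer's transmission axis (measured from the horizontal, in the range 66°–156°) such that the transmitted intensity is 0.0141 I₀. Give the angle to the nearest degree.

I₁ = I₀ cos²(66° − 0°) = I₀ cos²(66°) = 0.1654 I₀.
Need I₂/I₀ = 0.0141, so cos²(θ − 66°) = 0.0141 / 0.1654 = 0.08523.
θ − 66° = arccos(√0.08523) = 73.0°, giving θ ≈ 66 + 73.0 = 139.0°.

θ ≈ 139°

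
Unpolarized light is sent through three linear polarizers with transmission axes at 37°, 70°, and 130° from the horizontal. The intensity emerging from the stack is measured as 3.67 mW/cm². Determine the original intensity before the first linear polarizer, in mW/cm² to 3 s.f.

I₀ ≈ 41.7 mW/cm²

Unpolarized light through the first polarizer → I₁ = ½ I₀, now polarized at 37°.
I₂ = I₁ cos²(70° − 37°) = 0.5 I₀ · cos²(33°) = 0.3517 I₀.
I₃ = I₂ cos²(130° − 70°) = 0.3517 I₀ · cos²(60°) = 0.08792 I₀.
So 3.67 mW/cm² = 0.08792 I₀, giving I₀ = 3.67/0.08792 = 41.74 mW/cm².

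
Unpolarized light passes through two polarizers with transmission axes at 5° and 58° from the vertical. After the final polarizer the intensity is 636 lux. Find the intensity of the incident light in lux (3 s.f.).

Unpolarized light through the first polarizer → I₁ = ½ I₀, now polarized at 5°.
I₂ = I₁ cos²(58° − 5°) = 0.5 I₀ · cos²(53°) = 0.1811 I₀.
So 636 lux = 0.1811 I₀, giving I₀ = 636/0.1811 = 3512 lux.

I₀ ≈ 3510 lux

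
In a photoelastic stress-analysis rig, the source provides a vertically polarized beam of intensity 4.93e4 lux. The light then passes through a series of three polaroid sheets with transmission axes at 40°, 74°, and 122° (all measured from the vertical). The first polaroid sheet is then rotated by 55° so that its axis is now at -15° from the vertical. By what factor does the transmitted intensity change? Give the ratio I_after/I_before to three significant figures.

Before rotation:
I₁ = I₀ cos²(40° − 0°) = I₀ cos²(40°) = 0.5868 I₀.
I₂ = I₁ cos²(74° − 40°) = 0.5868 I₀ · cos²(34°) = 0.4033 I₀.
I₃ = I₂ cos²(122° − 74°) = 0.4033 I₀ · cos²(48°) = 0.1806 I₀.
After rotation:
I₁ = I₀ cos²(-15° − 0°) = I₀ cos²(15°) = 0.933 I₀.
I₂ = I₁ cos²(74° + 15°) = 0.933 I₀ · cos²(89°) = 0.0002842 I₀.
I₃ = I₂ cos²(122° − 74°) = 0.0002842 I₀ · cos²(48°) = 0.0001272 I₀.
Ratio = 0.0001272 / 0.1806 = 0.0007046.

I_new/I_old ≈ 0.000705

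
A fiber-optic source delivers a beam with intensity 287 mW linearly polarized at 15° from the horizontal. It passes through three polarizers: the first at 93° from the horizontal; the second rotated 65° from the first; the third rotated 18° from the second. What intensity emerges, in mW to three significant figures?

By Malus's law, I₁ = 287 mW · cos²(78°) = 12.41 mW.
I₂ = I₁ · cos²(65°) = 12.41 · 0.1786 = 2.216 mW.
I₃ = I₂ · cos²(18°) = 2.216 · 0.9045 = 2.004 mW.

I ≈ 2.00 mW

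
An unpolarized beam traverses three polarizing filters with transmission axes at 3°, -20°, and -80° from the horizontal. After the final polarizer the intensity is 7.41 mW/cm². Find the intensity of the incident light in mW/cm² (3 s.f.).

Unpolarized light through the first polarizer → I₁ = ½ I₀, now polarized at 3°.
I₂ = I₁ cos²(-20° − 3°) = 0.5 I₀ · cos²(23°) = 0.4237 I₀.
I₃ = I₂ cos²(-80° + 20°) = 0.4237 I₀ · cos²(60°) = 0.1059 I₀.
So 7.41 mW/cm² = 0.1059 I₀, giving I₀ = 7.41/0.1059 = 69.96 mW/cm².

I₀ ≈ 70.0 mW/cm²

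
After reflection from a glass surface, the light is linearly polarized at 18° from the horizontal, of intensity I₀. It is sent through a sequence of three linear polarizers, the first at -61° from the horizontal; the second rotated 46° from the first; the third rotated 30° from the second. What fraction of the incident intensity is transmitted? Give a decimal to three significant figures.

I₁ = I₀ cos²(-61° − 18°) = I₀ cos²(79°) = 0.03641 I₀.
I₂ = I₁ cos²(46°) = 0.03641 · 0.4826 I₀ = 0.01757 I₀.
I₃ = I₂ cos²(30°) = 0.01757 · 0.75 I₀ = 0.01318 I₀.
Transmitted fraction = 0.01318.

≈ 0.0132 I₀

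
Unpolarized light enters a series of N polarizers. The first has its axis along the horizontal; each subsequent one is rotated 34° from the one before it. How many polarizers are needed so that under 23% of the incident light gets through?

First polarizer halves the unpolarized light: factor 1/2.
Each further stage multiplies by cos²(34°) = 0.6873.
After N polarizers: T = 0.5·0.6873^(N−1). Require T < 0.23 ⇒ N−1 > ln(0.23/0.5)/ln(0.6873) = 2.07, so N−1 ≥ 3 and N = 4.
Check: N=4 gives T = 0.1623 < 0.23; N=3 gives T = 0.2362.

N = 4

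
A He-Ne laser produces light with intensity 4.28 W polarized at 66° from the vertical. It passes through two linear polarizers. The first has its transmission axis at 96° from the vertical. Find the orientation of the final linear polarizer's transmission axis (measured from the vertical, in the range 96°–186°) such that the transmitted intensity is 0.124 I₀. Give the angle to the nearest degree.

θ ≈ 162°

I₁ = I₀ cos²(96° − 66°) = I₀ cos²(30°) = 0.75 I₀.
Need I₂/I₀ = 0.124, so cos²(θ − 96°) = 0.124 / 0.75 = 0.1653.
θ − 96° = arccos(√0.1653) = 66.0°, giving θ ≈ 96 + 66.0 = 162.0°.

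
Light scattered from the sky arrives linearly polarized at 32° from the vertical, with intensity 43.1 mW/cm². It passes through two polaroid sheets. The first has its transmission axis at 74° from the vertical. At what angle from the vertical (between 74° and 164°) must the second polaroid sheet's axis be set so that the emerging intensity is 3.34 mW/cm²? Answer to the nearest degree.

θ ≈ 142°

By Malus's law, I₁ = I₀ cos²(74° − 32°) = I₀ cos²(42°) = 0.5523 I₀.
Target fraction: 3.34 / 43.1 mW/cm² = 0.07749 of I₀.
Need I₂/I₀ = 0.07749, so cos²(θ − 74°) = 0.07749 / 0.5523 = 0.1403.
θ − 74° = arccos(√0.1403) = 68.0°, giving θ ≈ 74 + 68.0 = 142.0°.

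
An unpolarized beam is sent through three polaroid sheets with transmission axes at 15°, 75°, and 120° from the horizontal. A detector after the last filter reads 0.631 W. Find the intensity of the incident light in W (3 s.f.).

Unpolarized light through the first polarizer → I₁ = ½ I₀, now polarized at 15°.
I₂ = I₁ cos²(75° − 15°) = 0.5 I₀ · cos²(60°) = 0.125 I₀.
I₃ = I₂ cos²(120° − 75°) = 0.125 I₀ · cos²(45°) = 0.0625 I₀.
So 0.631 W = 0.0625 I₀, giving I₀ = 0.631/0.0625 = 10.1 W.

I₀ ≈ 10.1 W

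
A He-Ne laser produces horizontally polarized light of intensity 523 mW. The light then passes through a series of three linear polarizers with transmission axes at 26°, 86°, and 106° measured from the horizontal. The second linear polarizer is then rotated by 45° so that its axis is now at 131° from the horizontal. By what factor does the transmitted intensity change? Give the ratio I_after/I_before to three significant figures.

I_new/I_old ≈ 0.249

Before rotation:
By Malus's law, I₁ = I₀ cos²(26° − 0°) = I₀ cos²(26°) = 0.8078 I₀.
I₂ = I₁ cos²(86° − 26°) = 0.8078 I₀ · cos²(60°) = 0.202 I₀.
I₃ = I₂ cos²(106° − 86°) = 0.202 I₀ · cos²(20°) = 0.1783 I₀.
After rotation:
I₁ = I₀ cos²(26° − 0°) = I₀ cos²(26°) = 0.8078 I₀.
Angle between axes 1 and 2: 75°. I₂ = 0.8078 I₀ · cos²(75°) = 0.05411 I₀.
I₃ = I₂ cos²(106° − 131°) = 0.05411 I₀ · cos²(25°) = 0.04445 I₀.
Ratio = 0.04445 / 0.1783 = 0.2492.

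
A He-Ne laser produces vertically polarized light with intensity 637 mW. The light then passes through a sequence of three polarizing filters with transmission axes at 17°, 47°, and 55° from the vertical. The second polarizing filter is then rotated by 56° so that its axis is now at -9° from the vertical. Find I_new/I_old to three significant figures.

Before rotation:
I₁ = I₀ cos²(17° − 0°) = I₀ cos²(17°) = 0.9145 I₀.
I₂ = I₁ cos²(47° − 17°) = 0.9145 I₀ · cos²(30°) = 0.6859 I₀.
I₃ = I₂ cos²(55° − 47°) = 0.6859 I₀ · cos²(8°) = 0.6726 I₀.
After rotation:
I₁ = I₀ cos²(17° − 0°) = I₀ cos²(17°) = 0.9145 I₀.
I₂ = I₁ cos²(-9° − 17°) = 0.9145 I₀ · cos²(26°) = 0.7388 I₀.
I₃ = I₂ cos²(55° + 9°) = 0.7388 I₀ · cos²(64°) = 0.142 I₀.
Ratio = 0.142 / 0.6726 = 0.2111.

I_new/I_old ≈ 0.211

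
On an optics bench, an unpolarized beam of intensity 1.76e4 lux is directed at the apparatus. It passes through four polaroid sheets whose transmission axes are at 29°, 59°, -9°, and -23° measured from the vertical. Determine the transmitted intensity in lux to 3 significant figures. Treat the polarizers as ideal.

I ≈ 872 lux

Unpolarized light through the first polarizer → I₁ = 1.76e4 lux/2 = 8800 lux, polarized at 29°.
I₂ = I₁ · cos²(30°) = 8800 · 0.75 = 6600 lux.
I₃ = I₂ · cos²(68°) = 6600 · 0.1403 = 926.2 lux.
I₄ = I₃ · cos²(14°) = 926.2 · 0.9415 = 872 lux.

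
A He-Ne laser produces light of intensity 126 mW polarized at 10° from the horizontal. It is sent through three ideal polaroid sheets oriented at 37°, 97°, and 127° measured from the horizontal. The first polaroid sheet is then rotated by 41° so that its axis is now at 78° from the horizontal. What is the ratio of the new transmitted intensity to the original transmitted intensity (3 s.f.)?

I_new/I_old ≈ 0.632

Before rotation:
I₁ = I₀ cos²(37° − 10°) = I₀ cos²(27°) = 0.7939 I₀.
I₂ = I₁ cos²(97° − 37°) = 0.7939 I₀ · cos²(60°) = 0.1985 I₀.
I₃ = I₂ cos²(127° − 97°) = 0.1985 I₀ · cos²(30°) = 0.1489 I₀.
After rotation:
I₁ = I₀ cos²(78° − 10°) = I₀ cos²(68°) = 0.1403 I₀.
I₂ = I₁ cos²(97° − 78°) = 0.1403 I₀ · cos²(19°) = 0.1255 I₀.
I₃ = I₂ cos²(127° − 97°) = 0.1255 I₀ · cos²(30°) = 0.09409 I₀.
Ratio = 0.09409 / 0.1489 = 0.6321.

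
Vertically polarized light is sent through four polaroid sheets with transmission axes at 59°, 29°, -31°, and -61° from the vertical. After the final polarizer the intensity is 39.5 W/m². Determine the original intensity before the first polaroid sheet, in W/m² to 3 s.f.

I₀ ≈ 1060 W/m²

By Malus's law, I₁ = I₀ cos²(59° − 0°) = I₀ cos²(59°) = 0.2653 I₀.
I₂ = I₁ cos²(29° − 59°) = 0.2653 I₀ · cos²(30°) = 0.1989 I₀.
I₃ = I₂ cos²(-31° − 29°) = 0.1989 I₀ · cos²(60°) = 0.04974 I₀.
I₄ = I₃ cos²(-61° + 31°) = 0.04974 I₀ · cos²(30°) = 0.0373 I₀.
So 39.5 W/m² = 0.0373 I₀, giving I₀ = 39.5/0.0373 = 1059 W/m².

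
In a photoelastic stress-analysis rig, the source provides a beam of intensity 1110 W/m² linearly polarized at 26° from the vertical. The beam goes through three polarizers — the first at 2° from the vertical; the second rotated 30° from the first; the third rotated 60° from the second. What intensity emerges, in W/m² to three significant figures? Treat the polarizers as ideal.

I ≈ 174 W/m²

I₁ = 1110 W/m² · cos²(24°) = 926.4 W/m².
I₂ = I₁ · cos²(30°) = 926.4 · 0.75 = 694.8 W/m².
I₃ = I₂ · cos²(60°) = 694.8 · 0.25 = 173.7 W/m².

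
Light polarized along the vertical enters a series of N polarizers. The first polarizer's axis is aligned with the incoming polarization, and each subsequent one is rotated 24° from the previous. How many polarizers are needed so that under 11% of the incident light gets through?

First polarizer is aligned with the polarization: full transmission.
Each further stage multiplies by cos²(24°) = 0.8346.
After N polarizers: T = 0.8346^(N−1). Require T < 0.11 ⇒ N−1 > ln(0.11)/ln(0.8346) = 12.21, so N−1 ≥ 13 and N = 14.
Check: N=14 gives T = 0.09528 < 0.11; N=13 gives T = 0.1142.

N = 14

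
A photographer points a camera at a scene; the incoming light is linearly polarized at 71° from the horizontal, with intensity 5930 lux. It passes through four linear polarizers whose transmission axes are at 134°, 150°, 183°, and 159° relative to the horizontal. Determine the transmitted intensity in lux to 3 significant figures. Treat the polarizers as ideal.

I ≈ 663 lux

By Malus's law, I₁ = 5930 lux · cos²(63°) = 1222 lux.
I₂ = I₁ · cos²(16°) = 1222 · 0.924 = 1129 lux.
I₃ = I₂ · cos²(33°) = 1129 · 0.7034 = 794.4 lux.
I₄ = I₃ · cos²(24°) = 794.4 · 0.8346 = 662.9 lux.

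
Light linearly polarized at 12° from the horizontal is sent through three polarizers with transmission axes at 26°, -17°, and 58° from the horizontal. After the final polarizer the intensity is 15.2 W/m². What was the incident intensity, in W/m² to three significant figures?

I₀ ≈ 451 W/m²

By Malus's law, I₁ = I₀ cos²(26° − 12°) = I₀ cos²(14°) = 0.9415 I₀.
I₂ = I₁ cos²(-17° − 26°) = 0.9415 I₀ · cos²(43°) = 0.5036 I₀.
I₃ = I₂ cos²(58° + 17°) = 0.5036 I₀ · cos²(75°) = 0.03373 I₀.
So 15.2 W/m² = 0.03373 I₀, giving I₀ = 15.2/0.03373 = 450.6 W/m².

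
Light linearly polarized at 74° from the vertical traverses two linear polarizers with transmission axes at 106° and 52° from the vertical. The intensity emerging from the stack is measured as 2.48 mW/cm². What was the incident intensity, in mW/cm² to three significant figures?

I₀ ≈ 9.98 mW/cm²

I₁ = I₀ cos²(106° − 74°) = I₀ cos²(32°) = 0.7192 I₀.
I₂ = I₁ cos²(52° − 106°) = 0.7192 I₀ · cos²(54°) = 0.2485 I₀.
So 2.48 mW/cm² = 0.2485 I₀, giving I₀ = 2.48/0.2485 = 9.981 mW/cm².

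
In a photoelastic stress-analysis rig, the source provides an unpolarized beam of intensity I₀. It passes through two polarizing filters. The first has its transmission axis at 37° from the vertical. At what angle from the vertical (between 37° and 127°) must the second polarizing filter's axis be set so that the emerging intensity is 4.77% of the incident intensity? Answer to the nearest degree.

θ ≈ 109°

Unpolarized light through the first polarizer → I₁ = ½ I₀, now polarized at 37°.
Need I₂/I₀ = 0.0477, so cos²(θ − 37°) = 0.0477 / 0.5 = 0.0954.
θ − 37° = arccos(√0.0954) = 72.0°, giving θ ≈ 37 + 72.0 = 109.0°.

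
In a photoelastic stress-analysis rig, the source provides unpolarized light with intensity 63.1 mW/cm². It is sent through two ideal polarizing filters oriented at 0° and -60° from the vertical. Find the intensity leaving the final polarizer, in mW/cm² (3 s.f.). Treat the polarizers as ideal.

Unpolarized light through the first polarizer → I₁ = 63.1 mW/cm²/2 = 31.55 mW/cm², polarized at 0°.
I₂ = I₁ · cos²(60°) = 31.55 · 0.25 = 7.888 mW/cm².

I ≈ 7.89 mW/cm²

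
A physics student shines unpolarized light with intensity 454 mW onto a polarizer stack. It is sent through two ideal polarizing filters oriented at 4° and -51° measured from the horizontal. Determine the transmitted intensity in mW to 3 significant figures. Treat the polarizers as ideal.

I ≈ 74.7 mW

Unpolarized light through the first polarizer → I₁ = 454 mW/2 = 227 mW, polarized at 4°.
I₂ = I₁ · cos²(55°) = 227 · 0.329 = 74.68 mW.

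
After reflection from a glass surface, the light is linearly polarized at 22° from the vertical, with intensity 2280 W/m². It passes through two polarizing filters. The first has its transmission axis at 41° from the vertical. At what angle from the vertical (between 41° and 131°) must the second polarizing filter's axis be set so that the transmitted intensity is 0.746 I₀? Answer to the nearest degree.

By Malus's law, I₁ = I₀ cos²(41° − 22°) = I₀ cos²(19°) = 0.894 I₀.
Need I₂/I₀ = 0.746, so cos²(θ − 41°) = 0.746 / 0.894 = 0.8344.
θ − 41° = arccos(√0.8344) = 24.0°, giving θ ≈ 41 + 24.0 = 65.0°.

θ ≈ 65°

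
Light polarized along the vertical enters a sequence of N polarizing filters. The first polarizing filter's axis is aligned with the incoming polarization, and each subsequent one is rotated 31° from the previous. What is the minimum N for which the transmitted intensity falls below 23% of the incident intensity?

N = 6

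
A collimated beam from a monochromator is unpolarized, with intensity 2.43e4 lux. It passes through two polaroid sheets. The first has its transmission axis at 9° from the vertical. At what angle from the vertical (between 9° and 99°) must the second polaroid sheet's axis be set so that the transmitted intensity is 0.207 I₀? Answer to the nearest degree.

θ ≈ 59°

Unpolarized light through the first polarizer → I₁ = ½ I₀, now polarized at 9°.
Need I₂/I₀ = 0.207, so cos²(θ − 9°) = 0.207 / 0.5 = 0.414.
θ − 9° = arccos(√0.414) = 50.0°, giving θ ≈ 9 + 50.0 = 59.0°.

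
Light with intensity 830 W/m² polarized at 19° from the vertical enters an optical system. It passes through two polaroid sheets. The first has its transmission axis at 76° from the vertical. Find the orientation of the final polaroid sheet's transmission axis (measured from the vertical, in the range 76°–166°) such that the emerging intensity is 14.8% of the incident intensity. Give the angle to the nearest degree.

θ ≈ 121°

By Malus's law, I₁ = I₀ cos²(76° − 19°) = I₀ cos²(57°) = 0.2966 I₀.
Need I₂/I₀ = 0.148, so cos²(θ − 76°) = 0.148 / 0.2966 = 0.4989.
θ − 76° = arccos(√0.4989) = 45.1°, giving θ ≈ 76 + 45.1 = 121.1°.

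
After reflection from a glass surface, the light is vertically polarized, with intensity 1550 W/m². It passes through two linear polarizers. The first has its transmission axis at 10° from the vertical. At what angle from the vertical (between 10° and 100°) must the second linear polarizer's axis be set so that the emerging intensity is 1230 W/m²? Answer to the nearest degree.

By Malus's law, I₁ = I₀ cos²(10° − 0°) = I₀ cos²(10°) = 0.9698 I₀.
Target fraction: 1230 / 1550 W/m² = 0.7935 of I₀.
Need I₂/I₀ = 0.7935, so cos²(θ − 10°) = 0.7935 / 0.9698 = 0.8182.
θ − 10° = arccos(√0.8182) = 25.2°, giving θ ≈ 10 + 25.2 = 35.2°.

θ ≈ 35°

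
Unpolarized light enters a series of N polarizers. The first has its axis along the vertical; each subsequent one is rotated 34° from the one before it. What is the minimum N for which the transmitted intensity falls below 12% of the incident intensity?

N = 5

First polarizer halves the unpolarized light: factor 1/2.
Each further stage multiplies by cos²(34°) = 0.6873.
After N polarizers: T = 0.5·0.6873^(N−1). Require T < 0.12 ⇒ N−1 > ln(0.12/0.5)/ln(0.6873) = 3.81, so N−1 ≥ 4 and N = 5.
Check: N=5 gives T = 0.1116 < 0.12; N=4 gives T = 0.1623.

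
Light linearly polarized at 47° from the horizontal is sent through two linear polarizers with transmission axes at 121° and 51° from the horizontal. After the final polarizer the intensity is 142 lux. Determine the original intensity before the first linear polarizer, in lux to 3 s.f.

I₀ ≈ 1.60e4 lux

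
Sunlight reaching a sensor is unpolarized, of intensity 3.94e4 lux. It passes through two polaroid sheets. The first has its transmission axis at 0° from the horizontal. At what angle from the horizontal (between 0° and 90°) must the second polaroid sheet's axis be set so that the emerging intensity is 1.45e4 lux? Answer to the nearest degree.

Unpolarized light through the first polarizer → I₁ = ½ I₀, now polarized at 0°.
Target fraction: 1.45e4 / 3.94e4 lux = 0.368 of I₀.
Need I₂/I₀ = 0.368, so cos²(θ − 0°) = 0.368 / 0.5 = 0.736.
θ − 0° = arccos(√0.736) = 30.9°, giving θ ≈ 0 + 30.9 = 30.9°.

θ ≈ 31°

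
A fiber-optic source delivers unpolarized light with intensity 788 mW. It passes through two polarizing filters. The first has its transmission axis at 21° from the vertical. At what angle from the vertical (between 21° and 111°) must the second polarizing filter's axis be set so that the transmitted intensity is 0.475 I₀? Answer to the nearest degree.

θ ≈ 34°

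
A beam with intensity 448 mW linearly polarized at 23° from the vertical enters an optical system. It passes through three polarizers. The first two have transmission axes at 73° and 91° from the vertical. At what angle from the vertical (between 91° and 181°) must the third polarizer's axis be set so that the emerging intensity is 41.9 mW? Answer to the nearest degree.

θ ≈ 151°

I₁ = I₀ cos²(73° − 23°) = I₀ cos²(50°) = 0.4132 I₀.
I₂ = I₁ cos²(91° − 73°) = 0.4132 I₀ · cos²(18°) = 0.3737 I₀.
Target fraction: 41.9 / 448 mW = 0.09353 of I₀.
Need I₃/I₀ = 0.09353, so cos²(θ − 91°) = 0.09353 / 0.3737 = 0.2503.
θ − 91° = arccos(√0.2503) = 60.0°, giving θ ≈ 91 + 60.0 = 151.0°.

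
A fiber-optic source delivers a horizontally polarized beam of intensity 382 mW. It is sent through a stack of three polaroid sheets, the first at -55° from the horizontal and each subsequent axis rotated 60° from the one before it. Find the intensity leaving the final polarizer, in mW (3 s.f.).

I ≈ 7.85 mW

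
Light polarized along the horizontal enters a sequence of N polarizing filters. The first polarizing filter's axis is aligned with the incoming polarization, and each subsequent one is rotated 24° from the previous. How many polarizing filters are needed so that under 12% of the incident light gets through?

N = 13

First polarizer is aligned with the polarization: full transmission.
Each further stage multiplies by cos²(24°) = 0.8346.
After N polarizers: T = 0.8346^(N−1). Require T < 0.12 ⇒ N−1 > ln(0.12)/ln(0.8346) = 11.72, so N−1 ≥ 12 and N = 13.
Check: N=13 gives T = 0.1142 < 0.12; N=12 gives T = 0.1368.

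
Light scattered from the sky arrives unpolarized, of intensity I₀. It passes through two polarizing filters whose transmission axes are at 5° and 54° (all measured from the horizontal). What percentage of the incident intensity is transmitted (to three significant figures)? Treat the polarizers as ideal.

Unpolarized light through the first polarizer → I₁ = ½ I₀, now polarized at 5°.
I₂ = I₁ cos²(54° − 5°) = 0.5 I₀ · cos²(49°) = 0.2152 I₀.
That is 21.52% of the incident intensity.

≈ 21.5%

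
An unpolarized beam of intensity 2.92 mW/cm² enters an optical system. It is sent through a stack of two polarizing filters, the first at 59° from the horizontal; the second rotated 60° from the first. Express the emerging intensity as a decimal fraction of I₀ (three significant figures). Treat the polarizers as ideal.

I/I₀ ≈ 0.125

Unpolarized light through the first polarizer → I₁ = 2.92 mW/cm²/2 = 1.46 mW/cm², polarized at 59°.
I₂ = I₁ · cos²(60°) = 1.46 · 0.25 = 0.365 mW/cm².
Transmitted fraction = 0.125.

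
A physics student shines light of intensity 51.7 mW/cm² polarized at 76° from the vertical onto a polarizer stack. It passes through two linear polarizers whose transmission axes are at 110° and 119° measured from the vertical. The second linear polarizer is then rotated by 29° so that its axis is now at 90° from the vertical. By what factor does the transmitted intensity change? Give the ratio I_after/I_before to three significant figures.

I_new/I_old ≈ 0.905

Before rotation:
I₁ = I₀ cos²(110° − 76°) = I₀ cos²(34°) = 0.6873 I₀.
I₂ = I₁ cos²(119° − 110°) = 0.6873 I₀ · cos²(9°) = 0.6705 I₀.
After rotation:
I₁ = I₀ cos²(110° − 76°) = I₀ cos²(34°) = 0.6873 I₀.
I₂ = I₁ cos²(90° − 110°) = 0.6873 I₀ · cos²(20°) = 0.6069 I₀.
Ratio = 0.6069 / 0.6705 = 0.9052.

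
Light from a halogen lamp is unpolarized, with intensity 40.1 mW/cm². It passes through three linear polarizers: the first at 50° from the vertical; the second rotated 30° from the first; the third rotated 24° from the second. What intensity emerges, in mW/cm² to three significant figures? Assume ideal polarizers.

I ≈ 12.5 mW/cm²

Unpolarized light through the first polarizer → I₁ = 40.1 mW/cm²/2 = 20.05 mW/cm², polarized at 50°.
I₂ = I₁ · cos²(30°) = 20.05 · 0.75 = 15.04 mW/cm².
I₃ = I₂ · cos²(24°) = 15.04 · 0.8346 = 12.55 mW/cm².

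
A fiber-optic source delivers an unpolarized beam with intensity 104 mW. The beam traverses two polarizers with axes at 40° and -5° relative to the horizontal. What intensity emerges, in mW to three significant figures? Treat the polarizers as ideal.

Unpolarized light through the first polarizer → I₁ = 104 mW/2 = 52 mW, polarized at 40°.
I₂ = I₁ · cos²(45°) = 52 · 0.5 = 26 mW.

I ≈ 26.0 mW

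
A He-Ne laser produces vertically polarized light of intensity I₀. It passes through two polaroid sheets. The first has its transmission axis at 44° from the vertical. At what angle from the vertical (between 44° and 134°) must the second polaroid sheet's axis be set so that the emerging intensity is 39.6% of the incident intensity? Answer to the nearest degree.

I₁ = I₀ cos²(44° − 0°) = I₀ cos²(44°) = 0.5174 I₀.
Need I₂/I₀ = 0.396, so cos²(θ − 44°) = 0.396 / 0.5174 = 0.7653.
θ − 44° = arccos(√0.7653) = 29.0°, giving θ ≈ 44 + 29.0 = 73.0°.

θ ≈ 73°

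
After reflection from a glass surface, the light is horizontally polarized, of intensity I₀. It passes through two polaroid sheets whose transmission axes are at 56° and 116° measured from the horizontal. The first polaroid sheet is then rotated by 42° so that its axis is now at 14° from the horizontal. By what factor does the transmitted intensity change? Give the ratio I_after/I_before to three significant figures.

I_new/I_old ≈ 0.521

Before rotation:
I₁ = I₀ cos²(56° − 0°) = I₀ cos²(56°) = 0.3127 I₀.
I₂ = I₁ cos²(116° − 56°) = 0.3127 I₀ · cos²(60°) = 0.07817 I₀.
After rotation:
I₁ = I₀ cos²(14° − 0°) = I₀ cos²(14°) = 0.9415 I₀.
Angle between axes 1 and 2: 78°. I₂ = 0.9415 I₀ · cos²(78°) = 0.0407 I₀.
Ratio = 0.0407 / 0.07817 = 0.5206.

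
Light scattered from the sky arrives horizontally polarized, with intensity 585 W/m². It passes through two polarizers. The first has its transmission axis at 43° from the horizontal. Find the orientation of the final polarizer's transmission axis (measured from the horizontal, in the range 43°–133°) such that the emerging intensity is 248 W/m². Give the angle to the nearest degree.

By Malus's law, I₁ = I₀ cos²(43° − 0°) = I₀ cos²(43°) = 0.5349 I₀.
Target fraction: 248 / 585 W/m² = 0.4239 of I₀.
Need I₂/I₀ = 0.4239, so cos²(θ − 43°) = 0.4239 / 0.5349 = 0.7926.
θ − 43° = arccos(√0.7926) = 27.1°, giving θ ≈ 43 + 27.1 = 70.1°.

θ ≈ 70°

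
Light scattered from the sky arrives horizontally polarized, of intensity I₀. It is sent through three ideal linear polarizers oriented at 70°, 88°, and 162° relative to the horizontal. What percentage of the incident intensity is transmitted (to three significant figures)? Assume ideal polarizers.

By Malus's law, I₁ = I₀ cos²(70° − 0°) = I₀ cos²(70°) = 0.117 I₀.
I₂ = I₁ cos²(88° − 70°) = 0.117 I₀ · cos²(18°) = 0.1058 I₀.
I₃ = I₂ cos²(162° − 88°) = 0.1058 I₀ · cos²(74°) = 0.008039 I₀.
That is 0.8039% of the incident intensity.

≈ 0.804%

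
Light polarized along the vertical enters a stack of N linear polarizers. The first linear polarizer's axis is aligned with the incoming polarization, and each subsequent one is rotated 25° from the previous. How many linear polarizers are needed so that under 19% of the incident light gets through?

First polarizer is aligned with the polarization: full transmission.
Each further stage multiplies by cos²(25°) = 0.8214.
After N polarizers: T = 0.8214^(N−1). Require T < 0.19 ⇒ N−1 > ln(0.19)/ln(0.8214) = 8.44, so N−1 ≥ 9 and N = 10.
Check: N=10 gives T = 0.1702 < 0.19; N=9 gives T = 0.2072.

N = 10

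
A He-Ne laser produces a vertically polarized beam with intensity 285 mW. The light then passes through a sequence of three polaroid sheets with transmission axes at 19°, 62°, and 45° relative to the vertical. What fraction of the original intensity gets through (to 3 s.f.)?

I₁ = 285 mW · cos²(19°) = 254.8 mW.
I₂ = I₁ · cos²(43°) = 254.8 · 0.5349 = 136.3 mW.
I₃ = I₂ · cos²(17°) = 136.3 · 0.9145 = 124.6 mW.
Transmitted fraction = 0.4373.

I/I₀ ≈ 0.437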